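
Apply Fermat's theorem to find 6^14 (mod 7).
By Fermat: 6^{6} ≡ 1 (mod 7). 14 = 2×6 + 2. So 6^{14} ≡ 6^{2} ≡ 1 (mod 7)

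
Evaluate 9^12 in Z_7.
Using Fermat: 9^{6} ≡ 1 (mod 7). 12 ≡ 0 (mod 6). So 9^{12} ≡ 9^{0} ≡ 1 (mod 7)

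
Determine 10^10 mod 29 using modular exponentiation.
10 = 8 + 2 (binary 1010). Repeated squaring mod 29: 10^1 ≡ 10; 10^2 ≡ 10² = 100 ≡ 13; 10^4 ≡ 13² = 169 ≡ 24; 10^8 ≡ 24² = 576 ≡ 25. Multiply: 10^10 = 10^8 × 10^2 ≡ 25 × 13 (mod 29): 25 × 13 = 325 ≡ 6. So 10^10 ≡ 6 (mod 29).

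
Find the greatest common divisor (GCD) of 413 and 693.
7

Using the Euclidean algorithm:
413 = 0 × 693 + 413
693 = 1 × 413 + 280
413 = 1 × 280 + 133
280 = 2 × 133 + 14
133 = 9 × 14 + 7
14 = 2 × 7 + 0

GCD(413, 693) = 7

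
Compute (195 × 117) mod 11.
1

(195 × 117) = 22815
22815 mod 11 = 1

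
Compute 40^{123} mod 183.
133

Using successive squaring:
Binary expansion of 123: 1111011
Powers of 40 mod 183 (each is the square of the previous):
  40^1 ≡ 40 (mod 183)
  40^2 ≡ 40² = 1600 ≡ 136 (mod 183)
  40^4 ≡ 136² = 18496 ≡ 13 (mod 183)
  40^8 ≡ 13² = 169 ≡ 169 (mod 183)
  40^16 ≡ 169² = 28561 ≡ 13 (mod 183)
  40^32 ≡ 13² = 169 ≡ 169 (mod 183)
  40^64 ≡ 169² = 28561 ≡ 13 (mod 183)
123 = 64 + 32 + 16 + 8 + 2 + 1, so 40^123 = 40^64 × 40^32 × 40^16 × 40^8 × 40^2 × 40^1 ≡ 13 × 169 × 13 × 169 × 136 × 40 (mod 183)
Multiplying step by step:
  13 × 169 = 2197 ≡ 1 (mod 183)
  1 × 13 = 13 ≡ 13 (mod 183)
  13 × 169 = 2197 ≡ 1 (mod 183)
  1 × 136 = 136 ≡ 136 (mod 183)
  136 × 40 = 5440 ≡ 133 (mod 183)
Result: 40^123 ≡ 133 (mod 183)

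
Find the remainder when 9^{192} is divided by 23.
By Fermat: 9^{22} ≡ 1 (mod 23). 192 = 8×22 + 16. So 9^{192} ≡ 9^{16} ≡ 8 (mod 23)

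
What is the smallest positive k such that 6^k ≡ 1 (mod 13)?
Powers of 6 mod 13: 6^1≡6, 6^2≡10, 6^3≡8, 6^4≡9, 6^5≡2, 6^6≡12, 6^7≡7, 6^8≡3, 6^9≡5, 6^10≡4, 6^11≡11, 6^12≡1. Order = 12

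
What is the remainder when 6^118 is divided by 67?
Using Fermat: 6^{66} ≡ 1 (mod 67). 118 ≡ 52 (mod 66). So 6^{118} ≡ 6^{52} ≡ 65 (mod 67)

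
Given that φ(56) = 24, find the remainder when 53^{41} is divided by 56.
By Euler: 53^{24} ≡ 1 (mod 56) since gcd(53, 56) = 1. 41 = 1×24 + 17. So 53^{41} ≡ 53^{17} ≡ 37 (mod 56)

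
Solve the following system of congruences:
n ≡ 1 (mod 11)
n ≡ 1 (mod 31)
1

Using the Chinese Remainder Theorem:
M = product of moduli = 341
For equation 1: M_1 = 31, 31 ≡ 9 (mod 11), inverse of 31 mod 11 is 5 (check: 9 × 5 = 45 ≡ 1 (mod 11))
For equation 2: M_2 = 11, 11 ≡ 11 (mod 31), inverse of 11 mod 31 is 17 (check: 11 × 17 = 187 ≡ 1 (mod 31))
Combine: n ≡ Σ r_i×M_i×(M_i⁻¹ mod m_i) = 1×31×5 + 1×11×17 = 155 + 187 = 342
342 mod 341 = 1
n ≡ 1 (mod 341)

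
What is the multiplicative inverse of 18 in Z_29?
21

Using Extended Euclidean Algorithm:
gcd(18, 29) = 1
Bezout coefficients: 18 × -8 + 29 × 5 = 1
So 18 × -8 ≡ 1 (mod 29)
The inverse is -8 mod 29 = 21
Verification: 18 × 21 = 378 = 13 × 29 + 1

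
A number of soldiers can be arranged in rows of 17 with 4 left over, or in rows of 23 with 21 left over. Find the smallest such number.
M = 17 × 23 = 391. M₁ = 23, y₁ ≡ 3 (mod 17). M₂ = 17, y₂ ≡ 19 (mod 23). m = 4×23×3 + 21×17×19 ≡ 21 (mod 391). The smallest positive such number is 21.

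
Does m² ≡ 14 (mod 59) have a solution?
By Euler's criterion: 14^{29} ≡ 58 (mod 59). Since this equals -1 (≡ 58), 14 is not a QR.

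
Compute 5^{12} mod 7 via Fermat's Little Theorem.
1

By Fermat's Little Theorem, a^(p-1) ≡ 1 (mod p) for prime p and gcd(a, p) = 1
Here p = 7, so 5^6 ≡ 1 (mod 7)
We can reduce the exponent: 12 mod 6 = 0
So 5^12 ≡ 5^0 (mod 7)
Computing: 5^0 mod 7 = 1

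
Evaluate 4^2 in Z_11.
2 = 2 (binary 10). Repeated squaring mod 11: 4^1 ≡ 4; 4^2 ≡ 4² = 16 ≡ 5. So 4^2 ≡ 5 (mod 11).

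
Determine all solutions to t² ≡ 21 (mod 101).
The square roots of 21 mod 101 are 18 and 83. Verify: 18² = 324 ≡ 21 (mod 101)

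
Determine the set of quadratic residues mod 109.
QRs mod 109: {1, 3, 4, 5, 7, 9, 12, 15, 16, 20, 21, 22, 25, 26, 27, 28, 29, 31, 34, 35, 36, 38, 43, 45, 46, 48, 49, 60, 61, 63, 64, 66, 71, 73, 74, 75, 78, 80, 81, 82, 83, 84, 87, 88, 89, 93, 94, 97, 100, 102, 104, 105, 106, 108}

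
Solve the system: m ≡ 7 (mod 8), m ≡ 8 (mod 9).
M = 8 × 9 = 72. M₁ = 9, y₁ ≡ 1 (mod 8). M₂ = 8, y₂ ≡ 8 (mod 9). m = 7×9×1 + 8×8×8 ≡ 71 (mod 72)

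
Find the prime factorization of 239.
239

Divide by primes starting from smallest:
239 ÷ 239 = 1

239 = 239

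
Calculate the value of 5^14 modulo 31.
Using repeated squaring. 14 = 8 + 4 + 2 (binary 1110). Repeated squaring mod 31: 5^1 ≡ 5; 5^2 ≡ 5² = 25 ≡ 25; 5^4 ≡ 25² = 625 ≡ 5; 5^8 ≡ 5² = 25 ≡ 25. Multiply: 5^14 = 5^8 × 5^4 × 5^2 ≡ 25 × 5 × 25 (mod 31): 25 × 5 = 125 ≡ 1; 1 × 25 = 25 ≡ 25. So 5^14 ≡ 25 (mod 31).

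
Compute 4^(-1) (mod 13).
10

Using Extended Euclidean Algorithm:
gcd(4, 13) = 1
Bezout coefficients: 4 × -3 + 13 × 1 = 1
So 4 × -3 ≡ 1 (mod 13)
The inverse is -3 mod 13 = 10
Verification: 4 × 10 = 40 = 3 × 13 + 1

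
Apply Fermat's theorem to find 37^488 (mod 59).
By Fermat: 37^{58} ≡ 1 (mod 59). 488 = 8×58 + 24. So 37^{488} ≡ 37^{24} ≡ 36 (mod 59)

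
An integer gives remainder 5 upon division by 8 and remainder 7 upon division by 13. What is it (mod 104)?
M = 8 × 13 = 104. M₁ = 13, y₁ ≡ 5 (mod 8). M₂ = 8, y₂ ≡ 5 (mod 13). y = 5×13×5 + 7×8×5 ≡ 85 (mod 104). The smallest positive such number is 85.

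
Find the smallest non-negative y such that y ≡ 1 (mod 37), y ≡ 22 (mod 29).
1037

Using the Chinese Remainder Theorem:
M = product of moduli = 1073
For equation 1: M_1 = 29, 29 ≡ 29 (mod 37), inverse of 29 mod 37 is 23 (check: 29 × 23 = 667 ≡ 1 (mod 37))
For equation 2: M_2 = 37, 37 ≡ 8 (mod 29), inverse of 37 mod 29 is 11 (check: 8 × 11 = 88 ≡ 1 (mod 29))
Combine: y ≡ Σ r_i×M_i×(M_i⁻¹ mod m_i) = 1×29×23 + 22×37×11 = 667 + 8954 = 9621
9621 mod 1073 = 1037
y ≡ 1037 (mod 1073)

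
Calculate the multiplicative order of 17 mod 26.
Powers of 17 mod 26: 17^1≡17, 17^2≡3, 17^3≡25, 17^4≡9, 17^5≡23, 17^6≡1. Order = 6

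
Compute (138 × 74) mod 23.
0

(138 × 74) = 10212
10212 mod 23 = 0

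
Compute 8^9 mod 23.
9 = 8 + 1 (binary 1001). Repeated squaring mod 23: 8^1 ≡ 8; 8^2 ≡ 8² = 64 ≡ 18; 8^4 ≡ 18² = 324 ≡ 2; 8^8 ≡ 2² = 4 ≡ 4. Multiply: 8^9 = 8^8 × 8^1 ≡ 4 × 8 (mod 23): 4 × 8 = 32 ≡ 9. So 8^9 ≡ 9 (mod 23).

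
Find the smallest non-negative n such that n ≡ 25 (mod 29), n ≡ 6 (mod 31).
750

Using the Chinese Remainder Theorem:
M = product of moduli = 899
For equation 1: M_1 = 31, 31 ≡ 2 (mod 29), inverse of 31 mod 29 is 15 (check: 2 × 15 = 30 ≡ 1 (mod 29))
For equation 2: M_2 = 29, 29 ≡ 29 (mod 31), inverse of 29 mod 31 is 15 (check: 29 × 15 = 435 ≡ 1 (mod 31))
Combine: n ≡ Σ r_i×M_i×(M_i⁻¹ mod m_i) = 25×31×15 + 6×29×15 = 11625 + 2610 = 14235
14235 mod 899 = 750
n ≡ 750 (mod 899)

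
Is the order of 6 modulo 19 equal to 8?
No, the actual order is 9, not 8.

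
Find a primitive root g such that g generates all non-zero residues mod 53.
p - 1 = 52 has prime divisors 2, 13. h is a primitive root mod 53 iff h^(52/q) ≢ 1 (mod 53) for each such q.
h = 2: 2^26 ≡ 52, 2^4 ≡ 16 (mod 53); none is 1, so 2 has order 52 and is a primitive root.
The smallest primitive root mod 53 is g = 2.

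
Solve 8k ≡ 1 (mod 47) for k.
6

Using Extended Euclidean Algorithm:
gcd(8, 47) = 1
Bezout coefficients: 8 × 6 + 47 × -1 = 1
So 8 × 6 ≡ 1 (mod 47)
The inverse is 6 mod 47 = 6
Verification: 8 × 6 = 48 = 1 × 47 + 1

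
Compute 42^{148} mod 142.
86

Using successive squaring:
Binary expansion of 148: 10010100
Powers of 42 mod 142 (each is the square of the previous):
  42^1 ≡ 42 (mod 142)
  42^2 ≡ 42² = 1764 ≡ 60 (mod 142)
  42^4 ≡ 60² = 3600 ≡ 50 (mod 142)
  42^8 ≡ 50² = 2500 ≡ 86 (mod 142)
  42^16 ≡ 86² = 7396 ≡ 12 (mod 142)
  42^32 ≡ 12² = 144 ≡ 2 (mod 142)
  42^64 ≡ 2² = 4 ≡ 4 (mod 142)
  42^128 ≡ 4² = 16 ≡ 16 (mod 142)
148 = 128 + 16 + 4, so 42^148 = 42^128 × 42^16 × 42^4 ≡ 16 × 12 × 50 (mod 142)
Multiplying step by step:
  16 × 12 = 192 ≡ 50 (mod 142)
  50 × 50 = 2500 ≡ 86 (mod 142)
Result: 42^148 ≡ 86 (mod 142)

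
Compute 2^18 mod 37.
Using repeated squaring. 18 = 16 + 2 (binary 10010). Repeated squaring mod 37: 2^1 ≡ 2; 2^2 ≡ 2² = 4 ≡ 4; 2^4 ≡ 4² = 16 ≡ 16; 2^8 ≡ 16² = 256 ≡ 34; 2^16 ≡ 34² = 1156 ≡ 9. Multiply: 2^18 = 2^16 × 2^2 ≡ 9 × 4 (mod 37): 9 × 4 = 36 ≡ 36. So 2^18 ≡ 36 (mod 37).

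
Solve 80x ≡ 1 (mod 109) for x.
15

Using Extended Euclidean Algorithm:
gcd(80, 109) = 1
Bezout coefficients: 80 × 15 + 109 × -11 = 1
So 80 × 15 ≡ 1 (mod 109)
The inverse is 15 mod 109 = 15
Verification: 80 × 15 = 1200 = 11 × 109 + 1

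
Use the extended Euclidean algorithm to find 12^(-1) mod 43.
Extended GCD: 12(18) + 43(-5) = 1. So 12^(-1) ≡ 18 ≡ 18 (mod 43). Verify: 12 × 18 = 216 ≡ 1 (mod 43)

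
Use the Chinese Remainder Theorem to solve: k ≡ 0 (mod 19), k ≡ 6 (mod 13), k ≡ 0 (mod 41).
5453

Using the Chinese Remainder Theorem:
M = product of moduli = 10127
For equation 1: M_1 = 533, 533 ≡ 1 (mod 19), inverse of 533 mod 19 is 1 (check: 1 × 1 = 1 ≡ 1 (mod 19))
For equation 2: M_2 = 779, 779 ≡ 12 (mod 13), inverse of 779 mod 13 is 12 (check: 12 × 12 = 144 ≡ 1 (mod 13))
For equation 3: M_3 = 247, 247 ≡ 1 (mod 41), inverse of 247 mod 41 is 1 (check: 1 × 1 = 1 ≡ 1 (mod 41))
Combine: k ≡ Σ r_i×M_i×(M_i⁻¹ mod m_i) = 0×533×1 + 6×779×12 + 0×247×1 = 0 + 56088 + 0 = 56088
56088 mod 10127 = 5453
k ≡ 5453 (mod 10127)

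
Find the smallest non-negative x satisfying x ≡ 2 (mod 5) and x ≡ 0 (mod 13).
M = 5 × 13 = 65. M₁ = 13, y₁ ≡ 2 (mod 5). M₂ = 5, y₂ ≡ 8 (mod 13). x = 2×13×2 + 0×5×8 ≡ 52 (mod 65)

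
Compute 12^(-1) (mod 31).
12^(-1) ≡ 13 (mod 31). Verification: 12 × 13 = 156 ≡ 1 (mod 31)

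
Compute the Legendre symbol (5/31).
(5/31) = 5^{15} mod 31 = 1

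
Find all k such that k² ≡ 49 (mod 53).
The square roots of 49 mod 53 are 46 and 7. Verify: 46² = 2116 ≡ 49 (mod 53)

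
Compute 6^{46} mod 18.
0

Using successive squaring:
Binary expansion of 46: 101110
Powers of 6 mod 18 (each is the square of the previous):
  6^1 ≡ 6 (mod 18)
  6^2 ≡ 6² = 36 ≡ 0 (mod 18)
  6^4 ≡ 0² = 0 ≡ 0 (mod 18)
  6^8 ≡ 0² = 0 ≡ 0 (mod 18)
  6^16 ≡ 0² = 0 ≡ 0 (mod 18)
  6^32 ≡ 0² = 0 ≡ 0 (mod 18)
46 = 32 + 8 + 4 + 2, so 6^46 = 6^32 × 6^8 × 6^4 × 6^2 ≡ 0 × 0 × 0 × 0 (mod 18)
Multiplying step by step:
  0 × 0 = 0 ≡ 0 (mod 18)
  0 × 0 = 0 ≡ 0 (mod 18)
  0 × 0 = 0 ≡ 0 (mod 18)
Result: 6^46 ≡ 0 (mod 18)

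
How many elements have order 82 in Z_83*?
Number of primitive roots mod 83 = φ(82) = 40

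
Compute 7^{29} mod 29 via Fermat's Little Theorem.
7

By Fermat's Little Theorem, a^(p-1) ≡ 1 (mod p) for prime p and gcd(a, p) = 1
Here p = 29, so 7^28 ≡ 1 (mod 29)
We can reduce the exponent: 29 mod 28 = 1
So 7^29 ≡ 7^1 (mod 29)
Computing: 7^1 mod 29 = 7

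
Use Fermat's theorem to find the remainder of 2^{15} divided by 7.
1

By Fermat's Little Theorem, a^(p-1) ≡ 1 (mod p) for prime p and gcd(a, p) = 1
Here p = 7, so 2^6 ≡ 1 (mod 7)
We can reduce the exponent: 15 mod 6 = 3
So 2^15 ≡ 2^3 (mod 7)
Computing: 2^3 mod 7 = 1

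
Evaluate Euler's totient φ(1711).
1624

Prime factorization: 1711 = 29 × 59
Using the formula φ(n) = n × Π(1 - 1/p) for each prime factor p:
φ(1711) = 1711 × (1 - 1/29) × (1 - 1/59)
φ(1711) = 1624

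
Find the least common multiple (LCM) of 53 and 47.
2491

First find GCD(53, 47) using the Euclidean algorithm:
53 = 1 × 47 + 6
47 = 7 × 6 + 5
6 = 1 × 5 + 1
5 = 5 × 1 + 0
GCD(53, 47) = 1

LCM formula: LCM(a, b) = (a × b) / GCD(a, b)
LCM(53, 47) = (53 × 47) / 1
LCM(53, 47) = 2491 / 1
LCM(53, 47) = 2491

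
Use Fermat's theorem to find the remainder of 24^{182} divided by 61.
27

By Fermat's Little Theorem, a^(p-1) ≡ 1 (mod p) for prime p and gcd(a, p) = 1
Here p = 61, so 24^60 ≡ 1 (mod 61)
We can reduce the exponent: 182 mod 60 = 2
So 24^182 ≡ 24^2 (mod 61)
Computing: 24^2 mod 61 = 27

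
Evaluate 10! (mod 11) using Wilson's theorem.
By Wilson's theorem, (10)! ≡ -1 ≡ 10 (mod 11)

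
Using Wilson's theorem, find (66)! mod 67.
By Wilson's theorem, (66)! ≡ -1 ≡ 66 (mod 67)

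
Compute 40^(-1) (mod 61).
40^(-1) ≡ 29 (mod 61). Verification: 40 × 29 = 1160 ≡ 1 (mod 61)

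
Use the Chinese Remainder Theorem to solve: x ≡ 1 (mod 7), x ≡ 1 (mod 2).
1

Using the Chinese Remainder Theorem:
M = product of moduli = 14
For equation 1: M_1 = 2, 2 ≡ 2 (mod 7), inverse of 2 mod 7 is 4 (check: 2 × 4 = 8 ≡ 1 (mod 7))
For equation 2: M_2 = 7, 7 ≡ 1 (mod 2), inverse of 7 mod 2 is 1 (check: 1 × 1 = 1 ≡ 1 (mod 2))
Combine: x ≡ Σ r_i×M_i×(M_i⁻¹ mod m_i) = 1×2×4 + 1×7×1 = 8 + 7 = 15
15 mod 14 = 1
x ≡ 1 (mod 14)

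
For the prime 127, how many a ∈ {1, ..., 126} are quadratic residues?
For prime 127, there are (p-1)/2 = (127-1)/2 = 63 quadratic residues (excluding 0).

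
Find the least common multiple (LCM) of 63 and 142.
8946

First find GCD(63, 142) using the Euclidean algorithm:
63 = 0 × 142 + 63
142 = 2 × 63 + 16
63 = 3 × 16 + 15
16 = 1 × 15 + 1
15 = 15 × 1 + 0
GCD(63, 142) = 1

LCM formula: LCM(a, b) = (a × b) / GCD(a, b)
LCM(63, 142) = (63 × 142) / 1
LCM(63, 142) = 8946 / 1
LCM(63, 142) = 8946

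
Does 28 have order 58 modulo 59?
p - 1 = 58 has prime divisors 2, 29. Check 28^(58/q) mod 59 for each: 28^(58/2) = 28^29 ≡ 1, 28^(58/29) = 28^2 ≡ 17 (mod 59). Since 28^29 ≡ 1 (mod 59), the order of 28 divides 29 (in fact the order is 29) ≠ 58, so it is not a primitive root.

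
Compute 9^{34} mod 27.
0

Using successive squaring:
Binary expansion of 34: 100010
Powers of 9 mod 27 (each is the square of the previous):
  9^1 ≡ 9 (mod 27)
  9^2 ≡ 9² = 81 ≡ 0 (mod 27)
  9^4 ≡ 0² = 0 ≡ 0 (mod 27)
  9^8 ≡ 0² = 0 ≡ 0 (mod 27)
  9^16 ≡ 0² = 0 ≡ 0 (mod 27)
  9^32 ≡ 0² = 0 ≡ 0 (mod 27)
34 = 32 + 2, so 9^34 = 9^32 × 9^2 ≡ 0 × 0 (mod 27)
Multiplying step by step:
  0 × 0 = 0 ≡ 0 (mod 27)
Result: 9^34 ≡ 0 (mod 27)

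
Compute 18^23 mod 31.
Using repeated squaring. 23 = 16 + 4 + 2 + 1 (binary 10111). Repeated squaring mod 31: 18^1 ≡ 18; 18^2 ≡ 18² = 324 ≡ 14; 18^4 ≡ 14² = 196 ≡ 10; 18^8 ≡ 10² = 100 ≡ 7; 18^16 ≡ 7² = 49 ≡ 18. Multiply: 18^23 = 18^16 × 18^4 × 18^2 × 18^1 ≡ 18 × 10 × 14 × 18 (mod 31): 18 × 10 = 180 ≡ 25; 25 × 14 = 350 ≡ 9; 9 × 18 = 162 ≡ 7. So 18^23 ≡ 7 (mod 31).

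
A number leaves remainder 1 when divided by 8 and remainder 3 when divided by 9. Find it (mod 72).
M = 8 × 9 = 72. M₁ = 9, y₁ ≡ 1 (mod 8). M₂ = 8, y₂ ≡ 8 (mod 9). r = 1×9×1 + 3×8×8 ≡ 57 (mod 72)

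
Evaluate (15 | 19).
(15/19) = 15^{9} mod 19 = -1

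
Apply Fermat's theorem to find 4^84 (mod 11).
By Fermat: 4^{10} ≡ 1 (mod 11). 84 = 8×10 + 4. So 4^{84} ≡ 4^{4} ≡ 3 (mod 11)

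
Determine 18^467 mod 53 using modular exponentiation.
Using Fermat: 18^{52} ≡ 1 (mod 53). 467 ≡ 51 (mod 52). So 18^{467} ≡ 18^{51} ≡ 3 (mod 53)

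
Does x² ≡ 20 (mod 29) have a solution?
By Euler's criterion: 20^{14} ≡ 1 (mod 29). Since this equals 1, 20 is a QR.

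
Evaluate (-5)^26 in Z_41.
Using repeated squaring. (-5) ≡ 36 (mod 41). 26 = 16 + 8 + 2 (binary 11010). Repeated squaring mod 41: 36^1 ≡ 36; 36^2 ≡ 36² = 1296 ≡ 25; 36^4 ≡ 25² = 625 ≡ 10; 36^8 ≡ 10² = 100 ≡ 18; 36^16 ≡ 18² = 324 ≡ 37. Multiply: (-5)^26 ≡ 36^16 × 36^8 × 36^2 ≡ 37 × 18 × 25 (mod 41): 37 × 18 = 666 ≡ 10; 10 × 25 = 250 ≡ 4. So (-5)^26 ≡ 4 (mod 41).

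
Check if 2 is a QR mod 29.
By Euler's criterion: 2^{14} ≡ 28 (mod 29). Since this equals -1 (≡ 28), 2 is not a QR.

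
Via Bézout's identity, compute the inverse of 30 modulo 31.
Extended GCD: 30(-1) + 31(1) = 1. So 30^(-1) ≡ 30 ≡ 30 (mod 31). Verify: 30 × 30 = 900 ≡ 1 (mod 31)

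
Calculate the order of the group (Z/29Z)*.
28

Prime factorization: 29 = 29
Using the formula φ(n) = n × Π(1 - 1/p) for each prime factor p:
φ(29) = 29 × (1 - 1/29)
φ(29) = 28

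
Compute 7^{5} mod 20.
7

Using successive squaring:
Binary expansion of 5: 101
Powers of 7 mod 20 (each is the square of the previous):
  7^1 ≡ 7 (mod 20)
  7^2 ≡ 7² = 49 ≡ 9 (mod 20)
  7^4 ≡ 9² = 81 ≡ 1 (mod 20)
5 = 4 + 1, so 7^5 = 7^4 × 7^1 ≡ 1 × 7 (mod 20)
Multiplying step by step:
  1 × 7 = 7 ≡ 7 (mod 20)
Result: 7^5 ≡ 7 (mod 20)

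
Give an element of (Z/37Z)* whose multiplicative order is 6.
11 has order 6 mod 37 since 11^{6} ≡ 1 (mod 37) and no smaller power works.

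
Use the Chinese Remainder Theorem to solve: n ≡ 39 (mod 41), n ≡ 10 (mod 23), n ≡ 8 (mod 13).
8198

Using the Chinese Remainder Theorem:
M = product of moduli = 12259
For equation 1: M_1 = 299, 299 ≡ 12 (mod 41), inverse of 299 mod 41 is 24 (check: 12 × 24 = 288 ≡ 1 (mod 41))
For equation 2: M_2 = 533, 533 ≡ 4 (mod 23), inverse of 533 mod 23 is 6 (check: 4 × 6 = 24 ≡ 1 (mod 23))
For equation 3: M_3 = 943, 943 ≡ 7 (mod 13), inverse of 943 mod 13 is 2 (check: 7 × 2 = 14 ≡ 1 (mod 13))
Combine: n ≡ Σ r_i×M_i×(M_i⁻¹ mod m_i) = 39×299×24 + 10×533×6 + 8×943×2 = 279864 + 31980 + 15088 = 326932
326932 mod 12259 = 8198
n ≡ 8198 (mod 12259)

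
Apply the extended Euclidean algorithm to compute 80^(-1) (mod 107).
Extended GCD: 80(-4) + 107(3) = 1. So 80^(-1) ≡ 103 ≡ 103 (mod 107). Verify: 80 × 103 = 8240 ≡ 1 (mod 107)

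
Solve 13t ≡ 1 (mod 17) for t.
4

Using Extended Euclidean Algorithm:
gcd(13, 17) = 1
Bezout coefficients: 13 × 4 + 17 × -3 = 1
So 13 × 4 ≡ 1 (mod 17)
The inverse is 4 mod 17 = 4
Verification: 13 × 4 = 52 = 3 × 17 + 1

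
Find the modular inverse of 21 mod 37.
21^(-1) ≡ 30 (mod 37). Verification: 21 × 30 = 630 ≡ 1 (mod 37)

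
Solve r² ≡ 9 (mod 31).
The square roots of 9 mod 31 are 28 and 3. Verify: 28² = 784 ≡ 9 (mod 31)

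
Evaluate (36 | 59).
(36/59) = 36^{29} mod 59 = 1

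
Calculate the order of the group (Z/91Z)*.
72

Prime factorization: 91 = 7 × 13
Using the formula φ(n) = n × Π(1 - 1/p) for each prime factor p:
φ(91) = 91 × (1 - 1/7) × (1 - 1/13)
φ(91) = 72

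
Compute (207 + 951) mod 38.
18

(207 + 951) = 1158
1158 mod 38 = 18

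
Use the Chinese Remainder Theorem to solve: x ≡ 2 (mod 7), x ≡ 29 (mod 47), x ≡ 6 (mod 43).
10369

Using the Chinese Remainder Theorem:
M = product of moduli = 14147
For equation 1: M_1 = 2021, 2021 ≡ 5 (mod 7), inverse of 2021 mod 7 is 3 (check: 5 × 3 = 15 ≡ 1 (mod 7))
For equation 2: M_2 = 301, 301 ≡ 19 (mod 47), inverse of 301 mod 47 is 5 (check: 19 × 5 = 95 ≡ 1 (mod 47))
For equation 3: M_3 = 329, 329 ≡ 28 (mod 43), inverse of 329 mod 43 is 20 (check: 28 × 20 = 560 ≡ 1 (mod 43))
Combine: x ≡ Σ r_i×M_i×(M_i⁻¹ mod m_i) = 2×2021×3 + 29×301×5 + 6×329×20 = 12126 + 43645 + 39480 = 95251
95251 mod 14147 = 10369
x ≡ 10369 (mod 14147)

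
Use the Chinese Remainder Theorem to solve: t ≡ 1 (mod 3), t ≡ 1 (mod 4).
M = 3 × 4 = 12. M₁ = 4, y₁ ≡ 1 (mod 3). M₂ = 3, y₂ ≡ 3 (mod 4). t = 1×4×1 + 1×3×3 ≡ 1 (mod 12)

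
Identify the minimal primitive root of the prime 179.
p - 1 = 178 has prime divisors 2, 89. h is a primitive root mod 179 iff h^(178/q) ≢ 1 (mod 179) for each such q.
h = 2: 2^89 ≡ 178, 2^2 ≡ 4 (mod 179); none is 1, so 2 has order 178 and is a primitive root.
The smallest primitive root mod 179 is g = 2.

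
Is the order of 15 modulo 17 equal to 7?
No, the actual order is 8, not 7.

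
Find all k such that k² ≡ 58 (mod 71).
The square roots of 58 mod 71 are 49 and 22. Verify: 49² = 2401 ≡ 58 (mod 71)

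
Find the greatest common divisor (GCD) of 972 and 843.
3

Using the Euclidean algorithm:
972 = 1 × 843 + 129
843 = 6 × 129 + 69
129 = 1 × 69 + 60
69 = 1 × 60 + 9
60 = 6 × 9 + 6
9 = 1 × 6 + 3
6 = 2 × 3 + 0

GCD(972, 843) = 3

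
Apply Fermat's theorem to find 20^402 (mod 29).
By Fermat: 20^{28} ≡ 1 (mod 29). 402 ≡ 10 (mod 28). So 20^{402} ≡ 20^{10} ≡ 25 (mod 29)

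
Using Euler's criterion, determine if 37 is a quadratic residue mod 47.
By Euler's criterion: 37^{23} ≡ 1 (mod 47). Since this equals 1, 37 is a QR.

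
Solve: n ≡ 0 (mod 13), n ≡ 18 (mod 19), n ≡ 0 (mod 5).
M = 13 × 19 × 5 = 1235. M₁ = 95, y₁ ≡ 10 (mod 13). M₂ = 65, y₂ ≡ 12 (mod 19). M₃ = 247, y₃ ≡ 3 (mod 5). n = 0×95×10 + 18×65×12 + 0×247×3 ≡ 455 (mod 1235)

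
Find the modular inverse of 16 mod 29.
16^(-1) ≡ 20 (mod 29). Verification: 16 × 20 = 320 ≡ 1 (mod 29)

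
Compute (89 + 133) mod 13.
1

(89 + 133) = 222
222 mod 13 = 1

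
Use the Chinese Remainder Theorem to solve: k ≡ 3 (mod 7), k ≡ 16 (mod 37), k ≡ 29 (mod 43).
9747

Using the Chinese Remainder Theorem:
M = product of moduli = 11137
For equation 1: M_1 = 1591, 1591 ≡ 2 (mod 7), inverse of 1591 mod 7 is 4 (check: 2 × 4 = 8 ≡ 1 (mod 7))
For equation 2: M_2 = 301, 301 ≡ 5 (mod 37), inverse of 301 mod 37 is 15 (check: 5 × 15 = 75 ≡ 1 (mod 37))
For equation 3: M_3 = 259, 259 ≡ 1 (mod 43), inverse of 259 mod 43 is 1 (check: 1 × 1 = 1 ≡ 1 (mod 43))
Combine: k ≡ Σ r_i×M_i×(M_i⁻¹ mod m_i) = 3×1591×4 + 16×301×15 + 29×259×1 = 19092 + 72240 + 7511 = 98843
98843 mod 11137 = 9747
k ≡ 9747 (mod 11137)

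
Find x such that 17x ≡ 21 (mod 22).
9

Since gcd(17, 22) = 1 divides 21, a solution exists.
Multiply both sides by the inverse of 17 mod 22:
  17^(-1) mod 22 = 13
  x ≡ 13 × 21 ≡ 273 ≡ 9 (mod 22)
Verification: 17 × 9 = 153 = 6 × 22 + 21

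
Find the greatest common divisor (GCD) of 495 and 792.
99

Using the Euclidean algorithm:
495 = 0 × 792 + 495
792 = 1 × 495 + 297
495 = 1 × 297 + 198
297 = 1 × 198 + 99
198 = 2 × 99 + 0

GCD(495, 792) = 99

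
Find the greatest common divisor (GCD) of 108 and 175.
1

Using the Euclidean algorithm:
108 = 0 × 175 + 108
175 = 1 × 108 + 67
108 = 1 × 67 + 41
67 = 1 × 41 + 26
41 = 1 × 26 + 15
26 = 1 × 15 + 11
15 = 1 × 11 + 4
11 = 2 × 4 + 3
4 = 1 × 3 + 1
3 = 3 × 1 + 0

GCD(108, 175) = 1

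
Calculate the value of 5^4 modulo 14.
4 = 4 (binary 100). Repeated squaring mod 14: 5^1 ≡ 5; 5^2 ≡ 5² = 25 ≡ 11; 5^4 ≡ 11² = 121 ≡ 9. So 5^4 ≡ 9 (mod 14).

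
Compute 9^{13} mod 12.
9

Using successive squaring:
Binary expansion of 13: 1101
Powers of 9 mod 12 (each is the square of the previous):
  9^1 ≡ 9 (mod 12)
  9^2 ≡ 9² = 81 ≡ 9 (mod 12)
  9^4 ≡ 9² = 81 ≡ 9 (mod 12)
  9^8 ≡ 9² = 81 ≡ 9 (mod 12)
13 = 8 + 4 + 1, so 9^13 = 9^8 × 9^4 × 9^1 ≡ 9 × 9 × 9 (mod 12)
Multiplying step by step:
  9 × 9 = 81 ≡ 9 (mod 12)
  9 × 9 = 81 ≡ 9 (mod 12)
Result: 9^13 ≡ 9 (mod 12)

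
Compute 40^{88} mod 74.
70

Using successive squaring:
Binary expansion of 88: 1011000
Powers of 40 mod 74 (each is the square of the previous):
  40^1 ≡ 40 (mod 74)
  40^2 ≡ 40² = 1600 ≡ 46 (mod 74)
  40^4 ≡ 46² = 2116 ≡ 44 (mod 74)
  40^8 ≡ 44² = 1936 ≡ 12 (mod 74)
  40^16 ≡ 12² = 144 ≡ 70 (mod 74)
  40^32 ≡ 70² = 4900 ≡ 16 (mod 74)
  40^64 ≡ 16² = 256 ≡ 34 (mod 74)
88 = 64 + 16 + 8, so 40^88 = 40^64 × 40^16 × 40^8 ≡ 34 × 70 × 12 (mod 74)
Multiplying step by step:
  34 × 70 = 2380 ≡ 12 (mod 74)
  12 × 12 = 144 ≡ 70 (mod 74)
Result: 40^88 ≡ 70 (mod 74)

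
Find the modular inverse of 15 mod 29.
15^(-1) ≡ 2 (mod 29). Verification: 15 × 2 = 30 ≡ 1 (mod 29)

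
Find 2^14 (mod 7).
Using Fermat: 2^{6} ≡ 1 (mod 7). 14 ≡ 2 (mod 6). So 2^{14} ≡ 2^{2} ≡ 4 (mod 7)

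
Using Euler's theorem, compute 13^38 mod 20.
By Euler: 13^{8} ≡ 1 (mod 20) since gcd(13, 20) = 1. 38 = 4×8 + 6. So 13^{38} ≡ 13^{6} ≡ 9 (mod 20)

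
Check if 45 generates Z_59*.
p - 1 = 58 has prime divisors 2, 29. Check 45^(58/q) mod 59 for each: 45^(58/2) = 45^29 ≡ 1, 45^(58/29) = 45^2 ≡ 19 (mod 59). Since 45^29 ≡ 1 (mod 59), the order of 45 divides 29 (in fact the order is 29) ≠ 58, so it is not a primitive root.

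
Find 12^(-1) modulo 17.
10

Using Extended Euclidean Algorithm:
gcd(12, 17) = 1
Bezout coefficients: 12 × -7 + 17 × 5 = 1
So 12 × -7 ≡ 1 (mod 17)
The inverse is -7 mod 17 = 10
Verification: 12 × 10 = 120 = 7 × 17 + 1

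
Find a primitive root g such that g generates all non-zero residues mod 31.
p - 1 = 30 has prime divisors 2, 3, 5. h is a primitive root mod 31 iff h^(30/q) ≢ 1 (mod 31) for each such q.
h = 2: 2^15 ≡ 1, 2^10 ≡ 1, 2^6 ≡ 2 (mod 31); 2^15 ≡ 1, so not a primitive root.
h = 3: 3^15 ≡ 30, 3^10 ≡ 25, 3^6 ≡ 16 (mod 31); none is 1, so 3 has order 30 and is a primitive root.
The smallest primitive root mod 31 is g = 3.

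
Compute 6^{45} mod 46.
6

Using successive squaring:
Binary expansion of 45: 101101
Powers of 6 mod 46 (each is the square of the previous):
  6^1 ≡ 6 (mod 46)
  6^2 ≡ 6² = 36 ≡ 36 (mod 46)
  6^4 ≡ 36² = 1296 ≡ 8 (mod 46)
  6^8 ≡ 8² = 64 ≡ 18 (mod 46)
  6^16 ≡ 18² = 324 ≡ 2 (mod 46)
  6^32 ≡ 2² = 4 ≡ 4 (mod 46)
45 = 32 + 8 + 4 + 1, so 6^45 = 6^32 × 6^8 × 6^4 × 6^1 ≡ 4 × 18 × 8 × 6 (mod 46)
Multiplying step by step:
  4 × 18 = 72 ≡ 26 (mod 46)
  26 × 8 = 208 ≡ 24 (mod 46)
  24 × 6 = 144 ≡ 6 (mod 46)
Result: 6^45 ≡ 6 (mod 46)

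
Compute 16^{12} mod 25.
6

Using successive squaring:
Binary expansion of 12: 1100
Powers of 16 mod 25 (each is the square of the previous):
  16^1 ≡ 16 (mod 25)
  16^2 ≡ 16² = 256 ≡ 6 (mod 25)
  16^4 ≡ 6² = 36 ≡ 11 (mod 25)
  16^8 ≡ 11² = 121 ≡ 21 (mod 25)
12 = 8 + 4, so 16^12 = 16^8 × 16^4 ≡ 21 × 11 (mod 25)
Multiplying step by step:
  21 × 11 = 231 ≡ 6 (mod 25)
Result: 16^12 ≡ 6 (mod 25)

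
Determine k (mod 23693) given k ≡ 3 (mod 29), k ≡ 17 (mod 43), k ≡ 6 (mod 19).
11197

Using the Chinese Remainder Theorem:
M = product of moduli = 23693
For equation 1: M_1 = 817, 817 ≡ 5 (mod 29), inverse of 817 mod 29 is 6 (check: 5 × 6 = 30 ≡ 1 (mod 29))
For equation 2: M_2 = 551, 551 ≡ 35 (mod 43), inverse of 551 mod 43 is 16 (check: 35 × 16 = 560 ≡ 1 (mod 43))
For equation 3: M_3 = 1247, 1247 ≡ 12 (mod 19), inverse of 1247 mod 19 is 8 (check: 12 × 8 = 96 ≡ 1 (mod 19))
Combine: k ≡ Σ r_i×M_i×(M_i⁻¹ mod m_i) = 3×817×6 + 17×551×16 + 6×1247×8 = 14706 + 149872 + 59856 = 224434
224434 mod 23693 = 11197
k ≡ 11197 (mod 23693)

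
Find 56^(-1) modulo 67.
6

Using Extended Euclidean Algorithm:
gcd(56, 67) = 1
Bezout coefficients: 56 × 6 + 67 × -5 = 1
So 56 × 6 ≡ 1 (mod 67)
The inverse is 6 mod 67 = 6
Verification: 56 × 6 = 336 = 5 × 67 + 1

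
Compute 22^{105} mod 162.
46

Using successive squaring:
Binary expansion of 105: 1101001
Powers of 22 mod 162 (each is the square of the previous):
  22^1 ≡ 22 (mod 162)
  22^2 ≡ 22² = 484 ≡ 160 (mod 162)
  22^4 ≡ 160² = 25600 ≡ 4 (mod 162)
  22^8 ≡ 4² = 16 ≡ 16 (mod 162)
  22^16 ≡ 16² = 256 ≡ 94 (mod 162)
  22^32 ≡ 94² = 8836 ≡ 88 (mod 162)
  22^64 ≡ 88² = 7744 ≡ 130 (mod 162)
105 = 64 + 32 + 8 + 1, so 22^105 = 22^64 × 22^32 × 22^8 × 22^1 ≡ 130 × 88 × 16 × 22 (mod 162)
Multiplying step by step:
  130 × 88 = 11440 ≡ 100 (mod 162)
  100 × 16 = 1600 ≡ 142 (mod 162)
  142 × 22 = 3124 ≡ 46 (mod 162)
Result: 22^105 ≡ 46 (mod 162)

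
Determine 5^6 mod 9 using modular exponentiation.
6 = 4 + 2 (binary 110). Repeated squaring mod 9: 5^1 ≡ 5; 5^2 ≡ 5² = 25 ≡ 7; 5^4 ≡ 7² = 49 ≡ 4. Multiply: 5^6 = 5^4 × 5^2 ≡ 4 × 7 (mod 9): 4 × 7 = 28 ≡ 1. So 5^6 ≡ 1 (mod 9).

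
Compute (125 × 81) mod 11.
5

(125 × 81) = 10125
10125 mod 11 = 5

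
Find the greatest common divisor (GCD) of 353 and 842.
1

Using the Euclidean algorithm:
353 = 0 × 842 + 353
842 = 2 × 353 + 136
353 = 2 × 136 + 81
136 = 1 × 81 + 55
81 = 1 × 55 + 26
55 = 2 × 26 + 3
26 = 8 × 3 + 2
3 = 1 × 2 + 1
2 = 2 × 1 + 0

GCD(353, 842) = 1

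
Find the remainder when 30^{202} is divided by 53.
By Fermat: 30^{52} ≡ 1 (mod 53). 202 = 3×52 + 46. So 30^{202} ≡ 30^{46} ≡ 52 (mod 53)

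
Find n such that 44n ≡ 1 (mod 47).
44^(-1) ≡ 31 (mod 47). Verification: 44 × 31 = 1364 ≡ 1 (mod 47)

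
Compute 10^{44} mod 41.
37

Using successive squaring:
Binary expansion of 44: 101100
Powers of 10 mod 41 (each is the square of the previous):
  10^1 ≡ 10 (mod 41)
  10^2 ≡ 10² = 100 ≡ 18 (mod 41)
  10^4 ≡ 18² = 324 ≡ 37 (mod 41)
  10^8 ≡ 37² = 1369 ≡ 16 (mod 41)
  10^16 ≡ 16² = 256 ≡ 10 (mod 41)
  10^32 ≡ 10² = 100 ≡ 18 (mod 41)
44 = 32 + 8 + 4, so 10^44 = 10^32 × 10^8 × 10^4 ≡ 18 × 16 × 37 (mod 41)
Multiplying step by step:
  18 × 16 = 288 ≡ 1 (mod 41)
  1 × 37 = 37 ≡ 37 (mod 41)
Result: 10^44 ≡ 37 (mod 41)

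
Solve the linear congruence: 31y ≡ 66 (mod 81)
57

Since gcd(31, 81) = 1 divides 66, a solution exists.
Multiply both sides by the inverse of 31 mod 81:
  31^(-1) mod 81 = 34
  x ≡ 34 × 66 ≡ 2244 ≡ 57 (mod 81)
Verification: 31 × 57 = 1767 = 21 × 81 + 66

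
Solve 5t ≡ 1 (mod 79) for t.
5^(-1) ≡ 16 (mod 79). Verification: 5 × 16 = 80 ≡ 1 (mod 79)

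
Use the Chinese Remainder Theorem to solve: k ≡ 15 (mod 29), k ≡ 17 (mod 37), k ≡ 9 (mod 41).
41050

Using the Chinese Remainder Theorem:
M = product of moduli = 43993
For equation 1: M_1 = 1517, 1517 ≡ 9 (mod 29), inverse of 1517 mod 29 is 13 (check: 9 × 13 = 117 ≡ 1 (mod 29))
For equation 2: M_2 = 1189, 1189 ≡ 5 (mod 37), inverse of 1189 mod 37 is 15 (check: 5 × 15 = 75 ≡ 1 (mod 37))
For equation 3: M_3 = 1073, 1073 ≡ 7 (mod 41), inverse of 1073 mod 41 is 6 (check: 7 × 6 = 42 ≡ 1 (mod 41))
Combine: k ≡ Σ r_i×M_i×(M_i⁻¹ mod m_i) = 15×1517×13 + 17×1189×15 + 9×1073×6 = 295815 + 303195 + 57942 = 656952
656952 mod 43993 = 41050
k ≡ 41050 (mod 43993)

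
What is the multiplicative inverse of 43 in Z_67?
43^(-1) ≡ 53 (mod 67). Verification: 43 × 53 = 2279 ≡ 1 (mod 67)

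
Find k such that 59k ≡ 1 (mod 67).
59^(-1) ≡ 25 (mod 67). Verification: 59 × 25 = 1475 ≡ 1 (mod 67)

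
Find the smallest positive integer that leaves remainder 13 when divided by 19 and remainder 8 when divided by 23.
M = 19 × 23 = 437. M₁ = 23, y₁ ≡ 5 (mod 19). M₂ = 19, y₂ ≡ 17 (mod 23). z = 13×23×5 + 8×19×17 ≡ 146 (mod 437). The smallest positive such number is 146.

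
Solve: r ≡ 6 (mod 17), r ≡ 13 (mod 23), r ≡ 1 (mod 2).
M = 17 × 23 × 2 = 782. M₁ = 46, y₁ ≡ 10 (mod 17). M₂ = 34, y₂ ≡ 21 (mod 23). M₃ = 391, y₃ ≡ 1 (mod 2). r = 6×46×10 + 13×34×21 + 1×391×1 ≡ 703 (mod 782)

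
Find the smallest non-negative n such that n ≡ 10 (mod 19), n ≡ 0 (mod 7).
105

Using the Chinese Remainder Theorem:
M = product of moduli = 133
For equation 1: M_1 = 7, 7 ≡ 7 (mod 19), inverse of 7 mod 19 is 11 (check: 7 × 11 = 77 ≡ 1 (mod 19))
For equation 2: M_2 = 19, 19 ≡ 5 (mod 7), inverse of 19 mod 7 is 3 (check: 5 × 3 = 15 ≡ 1 (mod 7))
Combine: n ≡ Σ r_i×M_i×(M_i⁻¹ mod m_i) = 10×7×11 + 0×19×3 = 770 + 0 = 770
770 mod 133 = 105
n ≡ 105 (mod 133)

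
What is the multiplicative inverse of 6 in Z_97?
6^(-1) ≡ 81 (mod 97). Verification: 6 × 81 = 486 ≡ 1 (mod 97)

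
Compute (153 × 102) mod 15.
6

(153 × 102) = 15606
15606 mod 15 = 6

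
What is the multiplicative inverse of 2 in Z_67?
2^(-1) ≡ 34 (mod 67). Verification: 2 × 34 = 68 ≡ 1 (mod 67)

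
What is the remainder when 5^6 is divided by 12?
6 = 4 + 2 (binary 110). Repeated squaring mod 12: 5^1 ≡ 5; 5^2 ≡ 5² = 25 ≡ 1; 5^4 ≡ 1² = 1 ≡ 1. Multiply: 5^6 = 5^4 × 5^2 ≡ 1 × 1 (mod 12): 1 × 1 = 1 ≡ 1. So 5^6 ≡ 1 (mod 12).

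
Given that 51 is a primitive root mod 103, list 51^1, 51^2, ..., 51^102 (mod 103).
g^1, g^2, ..., g^{102} mod 103: {51, 26, 90, 58, 74, 66, 70, 68, 69, 17, 43, 30, 88, 59, 22, 92, 57, 23, 40, 83, 10, 98, 54, 76, 65, 19, 42, 82, 62, 72, 67, 18, 94, 56, 75, 14, 96, 55, 24, 91, 6, 100, 53, 25, 39, 32, 87, 8, 99, 2, 102, 52, 77, 13, 45, 29, 37, 33, 35, 34, 86, 60, 73, 15, 44, 81, 11, 46, 80, 63, 20, 93, 5, 49, 27, 38, 84, 61, 21, 41, 31, 36, 85, 9, 47, 28, 89, 7, 48, 79, 12, 97, 3, 50, 78, 64, 71, 16, 95, 4, 101, 1}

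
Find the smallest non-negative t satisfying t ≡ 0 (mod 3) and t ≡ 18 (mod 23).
M = 3 × 23 = 69. M₁ = 23, y₁ ≡ 2 (mod 3). M₂ = 3, y₂ ≡ 8 (mod 23). t = 0×23×2 + 18×3×8 ≡ 18 (mod 69)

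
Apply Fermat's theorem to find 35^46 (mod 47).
By Fermat's Little Theorem, 35^{46} ≡ 1 (mod 47) since 47 is prime and gcd(35, 47) = 1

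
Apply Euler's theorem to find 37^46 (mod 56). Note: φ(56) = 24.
By Euler: 37^{24} ≡ 1 (mod 56) since gcd(37, 56) = 1. 46 = 1×24 + 22. So 37^{46} ≡ 37^{22} ≡ 9 (mod 56)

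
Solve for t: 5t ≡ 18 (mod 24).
18

Since gcd(5, 24) = 1 divides 18, a solution exists.
Multiply both sides by the inverse of 5 mod 24:
  5^(-1) mod 24 = 5
  x ≡ 5 × 18 ≡ 90 ≡ 18 (mod 24)
Verification: 5 × 18 = 90 = 3 × 24 + 18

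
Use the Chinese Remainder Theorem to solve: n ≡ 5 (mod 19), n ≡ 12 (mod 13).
233

Using the Chinese Remainder Theorem:
M = product of moduli = 247
For equation 1: M_1 = 13, 13 ≡ 13 (mod 19), inverse of 13 mod 19 is 3 (check: 13 × 3 = 39 ≡ 1 (mod 19))
For equation 2: M_2 = 19, 19 ≡ 6 (mod 13), inverse of 19 mod 13 is 11 (check: 6 × 11 = 66 ≡ 1 (mod 13))
Combine: n ≡ Σ r_i×M_i×(M_i⁻¹ mod m_i) = 5×13×3 + 12×19×11 = 195 + 2508 = 2703
2703 mod 247 = 233
n ≡ 233 (mod 247)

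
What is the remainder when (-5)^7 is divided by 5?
(-5) ≡ 0 (mod 5). 7 = 4 + 2 + 1 (binary 111). Repeated squaring mod 5: 0^1 ≡ 0; 0^2 ≡ 0² = 0 ≡ 0; 0^4 ≡ 0² = 0 ≡ 0. Multiply: (-5)^7 ≡ 0^4 × 0^2 × 0^1 ≡ 0 × 0 × 0 (mod 5): 0 × 0 = 0 ≡ 0; 0 × 0 = 0 ≡ 0. So (-5)^7 ≡ 0 (mod 5).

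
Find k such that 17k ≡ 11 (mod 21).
13

Since gcd(17, 21) = 1 divides 11, a solution exists.
Multiply both sides by the inverse of 17 mod 21:
  17^(-1) mod 21 = 5
  x ≡ 5 × 11 ≡ 55 ≡ 13 (mod 21)
Verification: 17 × 13 = 221 = 10 × 21 + 11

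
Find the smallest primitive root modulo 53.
2

A primitive root g modulo p has order p-1 = 52
Prime divisors of 52: [2, 13]
g is a primitive root iff g^(52/q) ≢ 1 (mod 53) for each prime divisor q
Testing small values:
  g = 2: 2^26 ≡ 52, 2^4 ≡ 16 (mod 53) → none is 1, primitive root!
The smallest primitive root is 2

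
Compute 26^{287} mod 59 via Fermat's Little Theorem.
49

By Fermat's Little Theorem, a^(p-1) ≡ 1 (mod p) for prime p and gcd(a, p) = 1
Here p = 59, so 26^58 ≡ 1 (mod 59)
We can reduce the exponent: 287 mod 58 = 55
So 26^287 ≡ 26^55 (mod 59)
Computing: 26^55 mod 59 = 49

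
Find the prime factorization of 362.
2 × 181

Divide by primes starting from smallest:
362 ÷ 2 = 181
181 ÷ 181 = 1

362 = 2 × 181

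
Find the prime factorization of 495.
3^2 × 5 × 11

Divide by primes starting from smallest:
495 ÷ 3 = 165
165 ÷ 3 = 55
55 ÷ 5 = 11
11 ÷ 11 = 1

495 = 3^2 × 5 × 11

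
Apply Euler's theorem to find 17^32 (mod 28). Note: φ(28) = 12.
By Euler: 17^{12} ≡ 1 (mod 28) since gcd(17, 28) = 1. 32 = 2×12 + 8. So 17^{32} ≡ 17^{8} ≡ 9 (mod 28)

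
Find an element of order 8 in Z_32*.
5 has order 8 mod 32 since 5^{8} ≡ 1 (mod 32) and no smaller power works.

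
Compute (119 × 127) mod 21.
14

(119 × 127) = 15113
15113 mod 21 = 14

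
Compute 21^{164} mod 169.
92

Using successive squaring:
Binary expansion of 164: 10100100
Powers of 21 mod 169 (each is the square of the previous):
  21^1 ≡ 21 (mod 169)
  21^2 ≡ 21² = 441 ≡ 103 (mod 169)
  21^4 ≡ 103² = 10609 ≡ 131 (mod 169)
  21^8 ≡ 131² = 17161 ≡ 92 (mod 169)
  21^16 ≡ 92² = 8464 ≡ 14 (mod 169)
  21^32 ≡ 14² = 196 ≡ 27 (mod 169)
  21^64 ≡ 27² = 729 ≡ 53 (mod 169)
  21^128 ≡ 53² = 2809 ≡ 105 (mod 169)
164 = 128 + 32 + 4, so 21^164 = 21^128 × 21^32 × 21^4 ≡ 105 × 27 × 131 (mod 169)
Multiplying step by step:
  105 × 27 = 2835 ≡ 131 (mod 169)
  131 × 131 = 17161 ≡ 92 (mod 169)
Result: 21^164 ≡ 92 (mod 169)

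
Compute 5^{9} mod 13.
5

Using successive squaring:
Binary expansion of 9: 1001
Powers of 5 mod 13 (each is the square of the previous):
  5^1 ≡ 5 (mod 13)
  5^2 ≡ 5² = 25 ≡ 12 (mod 13)
  5^4 ≡ 12² = 144 ≡ 1 (mod 13)
  5^8 ≡ 1² = 1 ≡ 1 (mod 13)
9 = 8 + 1, so 5^9 = 5^8 × 5^1 ≡ 1 × 5 (mod 13)
Multiplying step by step:
  1 × 5 = 5 ≡ 5 (mod 13)
Result: 5^9 ≡ 5 (mod 13)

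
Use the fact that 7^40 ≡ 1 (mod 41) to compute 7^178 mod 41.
By Fermat: 7^{40} ≡ 1 (mod 41). 178 = 4×40 + 18. So 7^{178} ≡ 7^{18} ≡ 5 (mod 41)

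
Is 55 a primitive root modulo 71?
Yes

To verify, check if 55^(70/q) ≢ 1 (mod 71) for each prime divisor q of 70
Divisors of 70 = 70: [1, 2, 5, 7, 10, 14, 35, 70]
  55^(70/2) = 55^35 ≡ 70 (mod 71)
  55^(70/5) = 55^14 ≡ 25 (mod 71)
  55^(70/7) = 55^10 ≡ 32 (mod 71)
Conclusion: 55 is a primitive root modulo 71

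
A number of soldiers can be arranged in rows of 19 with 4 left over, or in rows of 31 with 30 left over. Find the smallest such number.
M = 19 × 31 = 589. M₁ = 31, y₁ ≡ 8 (mod 19). M₂ = 19, y₂ ≡ 18 (mod 31). k = 4×31×8 + 30×19×18 ≡ 61 (mod 589). The smallest positive such number is 61.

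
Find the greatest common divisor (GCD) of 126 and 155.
1

Using the Euclidean algorithm:
126 = 0 × 155 + 126
155 = 1 × 126 + 29
126 = 4 × 29 + 10
29 = 2 × 10 + 9
10 = 1 × 9 + 1
9 = 9 × 1 + 0

GCD(126, 155) = 1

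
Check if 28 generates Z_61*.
p - 1 = 60 has prime divisors 2, 3, 5. Check 28^(60/q) mod 61 for each: 28^(60/2) = 28^30 ≡ 60, 28^(60/3) = 28^20 ≡ 1, 28^(60/5) = 28^12 ≡ 9 (mod 61). Since 28^20 ≡ 1 (mod 61), the order of 28 divides 20 (in fact the order is 20) ≠ 60, so it is not a primitive root.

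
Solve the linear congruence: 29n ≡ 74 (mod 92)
66

Since gcd(29, 92) = 1 divides 74, a solution exists.
Multiply both sides by the inverse of 29 mod 92:
  29^(-1) mod 92 = 73
  x ≡ 73 × 74 ≡ 5402 ≡ 66 (mod 92)
Verification: 29 × 66 = 1914 = 20 × 92 + 74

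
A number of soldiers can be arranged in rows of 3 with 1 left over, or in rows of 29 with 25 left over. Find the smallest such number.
M = 3 × 29 = 87. M₁ = 29, y₁ ≡ 2 (mod 3). M₂ = 3, y₂ ≡ 10 (mod 29). t = 1×29×2 + 25×3×10 ≡ 25 (mod 87). The smallest positive such number is 25.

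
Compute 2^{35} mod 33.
32

Using successive squaring:
Binary expansion of 35: 100011
Powers of 2 mod 33 (each is the square of the previous):
  2^1 ≡ 2 (mod 33)
  2^2 ≡ 2² = 4 ≡ 4 (mod 33)
  2^4 ≡ 4² = 16 ≡ 16 (mod 33)
  2^8 ≡ 16² = 256 ≡ 25 (mod 33)
  2^16 ≡ 25² = 625 ≡ 31 (mod 33)
  2^32 ≡ 31² = 961 ≡ 4 (mod 33)
35 = 32 + 2 + 1, so 2^35 = 2^32 × 2^2 × 2^1 ≡ 4 × 4 × 2 (mod 33)
Multiplying step by step:
  4 × 4 = 16 ≡ 16 (mod 33)
  16 × 2 = 32 ≡ 32 (mod 33)
Result: 2^35 ≡ 32 (mod 33)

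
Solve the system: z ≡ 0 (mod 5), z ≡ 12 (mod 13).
M = 5 × 13 = 65. M₁ = 13, y₁ ≡ 2 (mod 5). M₂ = 5, y₂ ≡ 8 (mod 13). z = 0×13×2 + 12×5×8 ≡ 25 (mod 65)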